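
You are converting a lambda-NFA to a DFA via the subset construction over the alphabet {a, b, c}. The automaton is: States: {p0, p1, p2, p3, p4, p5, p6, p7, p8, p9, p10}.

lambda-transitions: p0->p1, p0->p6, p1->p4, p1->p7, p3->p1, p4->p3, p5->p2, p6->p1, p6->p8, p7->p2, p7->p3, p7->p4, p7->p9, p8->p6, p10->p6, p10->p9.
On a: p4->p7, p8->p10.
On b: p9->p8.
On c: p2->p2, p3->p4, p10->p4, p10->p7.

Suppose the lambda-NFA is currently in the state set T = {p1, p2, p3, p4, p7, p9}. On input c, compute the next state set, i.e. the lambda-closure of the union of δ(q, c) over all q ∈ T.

{p1, p2, p3, p4, p7, p9}

p2 on c → {p2}.
p3 on c → {p4}.
No c-transition from p1, p4, p7, p9.
Union after reading c: {p2, p4}.
Now take the lambda-closure:
From p4 via lambda: add p3.
From p3 via lambda: add p1.
From p1 via lambda: add p7.
From p7 via lambda: add p9.
No new states can be added; the closed set is {p1, p2, p3, p4, p7, p9}.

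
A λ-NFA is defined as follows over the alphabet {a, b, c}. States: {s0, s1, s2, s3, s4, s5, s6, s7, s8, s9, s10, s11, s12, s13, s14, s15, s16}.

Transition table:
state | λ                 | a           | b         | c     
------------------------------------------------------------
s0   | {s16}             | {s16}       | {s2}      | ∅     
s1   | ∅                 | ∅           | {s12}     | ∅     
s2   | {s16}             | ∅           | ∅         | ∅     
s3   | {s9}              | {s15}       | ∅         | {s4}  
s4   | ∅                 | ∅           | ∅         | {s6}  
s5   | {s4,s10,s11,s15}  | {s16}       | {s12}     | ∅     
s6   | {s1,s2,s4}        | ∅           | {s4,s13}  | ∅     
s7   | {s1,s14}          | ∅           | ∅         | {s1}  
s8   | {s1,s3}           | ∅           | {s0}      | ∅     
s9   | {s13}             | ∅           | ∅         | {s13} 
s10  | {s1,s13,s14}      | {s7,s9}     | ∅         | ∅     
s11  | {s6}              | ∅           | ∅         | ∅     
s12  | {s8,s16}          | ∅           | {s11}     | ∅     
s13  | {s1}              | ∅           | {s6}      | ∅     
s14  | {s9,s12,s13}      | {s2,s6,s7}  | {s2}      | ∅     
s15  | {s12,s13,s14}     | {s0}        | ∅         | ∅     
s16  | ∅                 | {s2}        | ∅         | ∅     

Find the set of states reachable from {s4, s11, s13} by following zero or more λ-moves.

Start with {s4, s11, s13}.
From s11 via λ: add s6.
From s13 via λ: add s1.
From s6 via λ: add s2.
From s2 via λ: add s16.
No new states can be added; the closed set is {s1, s2, s4, s6, s11, s13, s16}.

{s1, s2, s4, s6, s11, s13, s16}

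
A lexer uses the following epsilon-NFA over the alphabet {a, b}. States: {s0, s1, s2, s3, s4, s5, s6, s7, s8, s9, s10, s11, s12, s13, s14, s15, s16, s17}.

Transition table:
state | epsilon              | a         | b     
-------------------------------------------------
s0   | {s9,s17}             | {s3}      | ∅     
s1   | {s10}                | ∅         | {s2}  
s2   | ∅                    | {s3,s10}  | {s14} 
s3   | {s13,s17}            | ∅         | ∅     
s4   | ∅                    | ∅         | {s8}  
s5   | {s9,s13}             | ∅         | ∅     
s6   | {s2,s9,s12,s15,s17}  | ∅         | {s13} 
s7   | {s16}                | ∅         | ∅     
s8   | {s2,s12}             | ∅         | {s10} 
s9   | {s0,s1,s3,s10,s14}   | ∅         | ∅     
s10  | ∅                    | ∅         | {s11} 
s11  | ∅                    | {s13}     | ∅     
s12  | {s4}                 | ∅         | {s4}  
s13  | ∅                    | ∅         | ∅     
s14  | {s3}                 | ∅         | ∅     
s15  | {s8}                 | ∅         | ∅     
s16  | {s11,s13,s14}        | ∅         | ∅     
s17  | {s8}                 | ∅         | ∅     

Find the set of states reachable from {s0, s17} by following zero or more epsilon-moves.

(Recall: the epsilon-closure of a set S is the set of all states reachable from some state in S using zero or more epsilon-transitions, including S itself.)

Start with {s0, s17}.
From s0 via epsilon: add s9.
From s17 via epsilon: add s8.
From s8 via epsilon: add s2, s12.
From s9 via epsilon: add s1, s3, s10, s14.
From s3 via epsilon: add s13.
From s12 via epsilon: add s4.
No new states can be added; the closed set is {s0, s1, s2, s3, s4, s8, s9, s10, s12, s13, s14, s17}.

{s0, s1, s2, s3, s4, s8, s9, s10, s12, s13, s14, s17}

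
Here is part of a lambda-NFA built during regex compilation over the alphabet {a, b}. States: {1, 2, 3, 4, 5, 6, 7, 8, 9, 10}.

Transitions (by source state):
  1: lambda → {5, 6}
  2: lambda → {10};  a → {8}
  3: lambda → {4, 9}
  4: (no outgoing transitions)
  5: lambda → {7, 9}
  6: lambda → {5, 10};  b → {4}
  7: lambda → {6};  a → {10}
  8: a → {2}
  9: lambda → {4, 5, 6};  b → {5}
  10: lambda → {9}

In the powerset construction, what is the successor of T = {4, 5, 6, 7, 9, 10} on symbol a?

7 on a → {10}.
No a-transition from 4, 5, 6, 9, 10.
Union after reading a: {10}.
Now take the lambda-closure:
From 10 via lambda: add 9.
From 9 via lambda: add 4, 5, 6.
From 5 via lambda: add 7.
No new states can be added; the closed set is {4, 5, 6, 7, 9, 10}.

{4, 5, 6, 7, 9, 10}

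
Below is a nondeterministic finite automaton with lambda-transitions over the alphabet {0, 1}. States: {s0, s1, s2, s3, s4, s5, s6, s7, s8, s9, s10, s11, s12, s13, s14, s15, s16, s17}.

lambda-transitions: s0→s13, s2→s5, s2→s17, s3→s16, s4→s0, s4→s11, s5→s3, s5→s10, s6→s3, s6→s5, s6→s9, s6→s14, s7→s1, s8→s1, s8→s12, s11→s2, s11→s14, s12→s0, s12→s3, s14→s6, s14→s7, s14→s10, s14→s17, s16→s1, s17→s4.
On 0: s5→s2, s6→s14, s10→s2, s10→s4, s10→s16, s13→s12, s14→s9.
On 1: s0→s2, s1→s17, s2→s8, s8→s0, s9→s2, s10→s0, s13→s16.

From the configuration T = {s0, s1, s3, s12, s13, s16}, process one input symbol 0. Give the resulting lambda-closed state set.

{s0, s1, s3, s12, s13, s16}

s13 on 0 → {s12}.
No 0-transition from s0, s1, s3, s12, s16.
Union after reading 0: {s12}.
Now take the lambda-closure:
From s12 via lambda: add s0, s3.
From s0 via lambda: add s13.
From s3 via lambda: add s16.
From s16 via lambda: add s1.
No new states can be added; the closed set is {s0, s1, s3, s12, s13, s16}.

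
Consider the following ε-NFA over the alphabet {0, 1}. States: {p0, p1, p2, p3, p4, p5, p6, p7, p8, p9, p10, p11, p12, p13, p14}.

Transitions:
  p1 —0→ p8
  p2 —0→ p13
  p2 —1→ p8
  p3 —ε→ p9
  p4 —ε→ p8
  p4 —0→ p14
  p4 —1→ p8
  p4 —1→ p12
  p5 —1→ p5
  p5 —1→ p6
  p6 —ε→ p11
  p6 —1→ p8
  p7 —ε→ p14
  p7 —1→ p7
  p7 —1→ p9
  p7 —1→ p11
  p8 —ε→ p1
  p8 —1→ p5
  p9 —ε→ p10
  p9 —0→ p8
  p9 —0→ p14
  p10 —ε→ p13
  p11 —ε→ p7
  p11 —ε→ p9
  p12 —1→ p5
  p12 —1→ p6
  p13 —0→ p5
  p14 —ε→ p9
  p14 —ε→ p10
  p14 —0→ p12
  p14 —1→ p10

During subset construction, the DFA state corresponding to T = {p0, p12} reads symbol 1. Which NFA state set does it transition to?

{p5, p6, p7, p9, p10, p11, p13, p14}

p12 on 1 → {p5, p6}.
No 1-transition from p0.
Union after reading 1: {p5, p6}.
Now take the ε-closure:
From p6 via ε: add p11.
From p11 via ε: add p7, p9.
From p7 via ε: add p14.
From p9 via ε: add p10.
From p10 via ε: add p13.
No new states can be added; the closed set is {p5, p6, p7, p9, p10, p11, p13, p14}.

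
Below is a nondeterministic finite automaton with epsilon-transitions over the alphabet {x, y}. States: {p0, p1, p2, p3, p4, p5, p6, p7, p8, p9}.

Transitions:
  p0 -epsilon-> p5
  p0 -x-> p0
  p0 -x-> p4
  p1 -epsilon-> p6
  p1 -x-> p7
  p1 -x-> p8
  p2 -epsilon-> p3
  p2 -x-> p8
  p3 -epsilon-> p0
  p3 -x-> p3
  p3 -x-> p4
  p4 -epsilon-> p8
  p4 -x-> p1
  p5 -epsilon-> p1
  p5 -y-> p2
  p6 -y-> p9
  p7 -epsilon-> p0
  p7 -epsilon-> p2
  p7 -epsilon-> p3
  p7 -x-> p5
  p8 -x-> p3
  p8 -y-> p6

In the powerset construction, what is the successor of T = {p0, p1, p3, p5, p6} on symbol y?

{p0, p1, p2, p3, p5, p6, p9}

p5 on y → {p2}.
p6 on y → {p9}.
No y-transition from p0, p1, p3.
Union after reading y: {p2, p9}.
Now take the epsilon-closure:
From p2 via epsilon: add p3.
From p3 via epsilon: add p0.
From p0 via epsilon: add p5.
From p5 via epsilon: add p1.
From p1 via epsilon: add p6.
No new states can be added; the closed set is {p0, p1, p2, p3, p5, p6, p9}.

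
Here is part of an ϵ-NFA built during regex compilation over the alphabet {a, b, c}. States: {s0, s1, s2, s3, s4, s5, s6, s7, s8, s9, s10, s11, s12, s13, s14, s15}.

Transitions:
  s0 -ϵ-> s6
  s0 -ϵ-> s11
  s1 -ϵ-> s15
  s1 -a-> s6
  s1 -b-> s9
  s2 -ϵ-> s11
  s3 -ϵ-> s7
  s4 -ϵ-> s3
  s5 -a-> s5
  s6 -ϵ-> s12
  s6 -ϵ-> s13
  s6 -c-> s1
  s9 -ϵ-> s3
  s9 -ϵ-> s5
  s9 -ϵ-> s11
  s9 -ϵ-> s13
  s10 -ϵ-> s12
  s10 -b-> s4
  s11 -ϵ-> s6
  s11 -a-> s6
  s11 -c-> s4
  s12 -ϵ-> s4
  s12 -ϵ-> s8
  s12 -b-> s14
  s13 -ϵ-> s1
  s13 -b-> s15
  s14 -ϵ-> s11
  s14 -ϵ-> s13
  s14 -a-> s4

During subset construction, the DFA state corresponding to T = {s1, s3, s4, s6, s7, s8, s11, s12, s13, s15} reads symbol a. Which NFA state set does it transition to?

{s1, s3, s4, s6, s7, s8, s12, s13, s15}

s1 on a → {s6}.
s11 on a → {s6}.
No a-transition from s3, s4, s6, s7, s8, s12, s13, s15.
Union after reading a: {s6}.
Now take the ϵ-closure:
From s6 via ϵ: add s12, s13.
From s12 via ϵ: add s4, s8.
From s13 via ϵ: add s1.
From s1 via ϵ: add s15.
From s4 via ϵ: add s3.
From s3 via ϵ: add s7.
No new states can be added; the closed set is {s1, s3, s4, s6, s7, s8, s12, s13, s15}.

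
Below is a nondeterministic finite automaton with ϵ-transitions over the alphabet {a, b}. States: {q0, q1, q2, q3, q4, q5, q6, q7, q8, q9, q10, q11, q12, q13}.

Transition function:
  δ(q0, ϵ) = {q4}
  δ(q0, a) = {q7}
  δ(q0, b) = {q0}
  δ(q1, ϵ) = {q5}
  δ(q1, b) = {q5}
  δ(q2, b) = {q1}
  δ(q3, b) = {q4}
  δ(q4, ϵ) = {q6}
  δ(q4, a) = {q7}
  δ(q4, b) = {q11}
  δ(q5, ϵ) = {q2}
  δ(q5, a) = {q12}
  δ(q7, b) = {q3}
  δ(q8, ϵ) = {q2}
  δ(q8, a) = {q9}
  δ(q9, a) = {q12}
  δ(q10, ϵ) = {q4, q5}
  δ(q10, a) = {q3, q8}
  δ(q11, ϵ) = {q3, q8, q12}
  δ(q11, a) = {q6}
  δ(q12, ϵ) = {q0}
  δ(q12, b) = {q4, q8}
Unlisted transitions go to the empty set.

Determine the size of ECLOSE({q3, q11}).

Start with {q3, q11}.
From q11 via ϵ: add q8, q12.
From q8 via ϵ: add q2.
From q12 via ϵ: add q0.
From q0 via ϵ: add q4.
From q4 via ϵ: add q6.
ϵ-closure = {q0, q2, q3, q4, q6, q8, q11, q12}, which has 8 states.

8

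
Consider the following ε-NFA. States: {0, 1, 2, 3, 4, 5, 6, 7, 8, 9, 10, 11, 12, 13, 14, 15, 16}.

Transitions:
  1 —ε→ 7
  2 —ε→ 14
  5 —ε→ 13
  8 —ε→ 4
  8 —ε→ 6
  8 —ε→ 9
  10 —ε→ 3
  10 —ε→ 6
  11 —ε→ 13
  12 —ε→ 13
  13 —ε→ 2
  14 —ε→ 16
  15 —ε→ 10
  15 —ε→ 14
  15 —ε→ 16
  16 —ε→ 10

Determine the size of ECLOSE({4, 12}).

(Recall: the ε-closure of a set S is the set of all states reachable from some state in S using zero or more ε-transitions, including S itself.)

9

Start with {4, 12}.
From 12 via ε: add 13.
From 13 via ε: add 2.
From 2 via ε: add 14.
From 14 via ε: add 16.
From 16 via ε: add 10.
From 10 via ε: add 3, 6.
ε-closure = {2, 3, 4, 6, 10, 12, 13, 14, 16}, which has 9 states.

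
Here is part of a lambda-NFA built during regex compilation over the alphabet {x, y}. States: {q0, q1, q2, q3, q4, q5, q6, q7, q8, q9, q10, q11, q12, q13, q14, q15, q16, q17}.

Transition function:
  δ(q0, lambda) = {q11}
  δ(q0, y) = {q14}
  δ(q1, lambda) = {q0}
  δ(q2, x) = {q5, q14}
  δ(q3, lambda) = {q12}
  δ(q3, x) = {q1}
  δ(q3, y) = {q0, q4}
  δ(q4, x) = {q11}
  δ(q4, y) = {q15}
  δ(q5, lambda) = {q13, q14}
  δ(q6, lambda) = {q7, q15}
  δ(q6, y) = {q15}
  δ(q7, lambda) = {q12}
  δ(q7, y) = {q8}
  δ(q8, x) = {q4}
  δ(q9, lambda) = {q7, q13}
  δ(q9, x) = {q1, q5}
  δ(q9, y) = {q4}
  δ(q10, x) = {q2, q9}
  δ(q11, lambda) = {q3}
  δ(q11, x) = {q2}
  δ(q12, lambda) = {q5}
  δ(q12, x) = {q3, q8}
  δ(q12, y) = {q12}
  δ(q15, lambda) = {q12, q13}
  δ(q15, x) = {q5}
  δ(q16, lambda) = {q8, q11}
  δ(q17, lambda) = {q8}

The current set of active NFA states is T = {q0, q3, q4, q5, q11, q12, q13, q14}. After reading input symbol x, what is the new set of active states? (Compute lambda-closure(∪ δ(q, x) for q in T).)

q3 on x → {q1}.
q4 on x → {q11}.
q11 on x → {q2}.
q12 on x → {q3, q8}.
No x-transition from q0, q5, q13, q14.
Union after reading x: {q1, q2, q3, q8, q11}.
Now take the lambda-closure:
From q1 via lambda: add q0.
From q3 via lambda: add q12.
From q12 via lambda: add q5.
From q5 via lambda: add q13, q14.
No new states can be added; the closed set is {q0, q1, q2, q3, q5, q8, q11, q12, q13, q14}.

{q0, q1, q2, q3, q5, q8, q11, q12, q13, q14}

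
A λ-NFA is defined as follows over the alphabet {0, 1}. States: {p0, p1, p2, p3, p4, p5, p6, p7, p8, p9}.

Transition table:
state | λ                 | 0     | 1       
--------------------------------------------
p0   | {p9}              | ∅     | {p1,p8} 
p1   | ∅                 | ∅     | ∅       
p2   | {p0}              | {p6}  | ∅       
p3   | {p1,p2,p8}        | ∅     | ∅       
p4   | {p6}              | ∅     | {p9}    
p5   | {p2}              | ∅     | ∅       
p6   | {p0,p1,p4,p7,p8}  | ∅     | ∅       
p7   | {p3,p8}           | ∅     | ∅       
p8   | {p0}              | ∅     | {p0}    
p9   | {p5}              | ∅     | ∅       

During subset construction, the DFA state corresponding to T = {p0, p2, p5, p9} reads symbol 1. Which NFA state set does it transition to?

{p0, p1, p2, p5, p8, p9}

p0 on 1 → {p1, p8}.
No 1-transition from p2, p5, p9.
Union after reading 1: {p1, p8}.
Now take the λ-closure:
From p8 via λ: add p0.
From p0 via λ: add p9.
From p9 via λ: add p5.
From p5 via λ: add p2.
No new states can be added; the closed set is {p0, p1, p2, p5, p8, p9}.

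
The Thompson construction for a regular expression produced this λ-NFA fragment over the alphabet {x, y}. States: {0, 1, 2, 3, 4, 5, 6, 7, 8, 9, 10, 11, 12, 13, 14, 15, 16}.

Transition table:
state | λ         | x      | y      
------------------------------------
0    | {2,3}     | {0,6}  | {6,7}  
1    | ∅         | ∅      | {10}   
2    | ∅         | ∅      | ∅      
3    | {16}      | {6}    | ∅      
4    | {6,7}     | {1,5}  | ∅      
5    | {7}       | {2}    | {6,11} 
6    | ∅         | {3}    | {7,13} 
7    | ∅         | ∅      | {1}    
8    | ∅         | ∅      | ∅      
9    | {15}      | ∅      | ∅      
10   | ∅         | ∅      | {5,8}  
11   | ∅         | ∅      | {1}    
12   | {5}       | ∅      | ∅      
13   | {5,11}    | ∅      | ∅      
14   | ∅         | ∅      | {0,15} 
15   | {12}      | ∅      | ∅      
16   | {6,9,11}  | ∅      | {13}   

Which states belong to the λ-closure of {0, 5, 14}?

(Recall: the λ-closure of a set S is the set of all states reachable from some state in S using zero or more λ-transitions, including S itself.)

{0, 2, 3, 5, 6, 7, 9, 11, 12, 14, 15, 16}

Start with {0, 5, 14}.
From 0 via λ: add 2, 3.
From 5 via λ: add 7.
From 3 via λ: add 16.
From 16 via λ: add 6, 9, 11.
From 9 via λ: add 15.
From 15 via λ: add 12.
No new states can be added; the closed set is {0, 2, 3, 5, 6, 7, 9, 11, 12, 14, 15, 16}.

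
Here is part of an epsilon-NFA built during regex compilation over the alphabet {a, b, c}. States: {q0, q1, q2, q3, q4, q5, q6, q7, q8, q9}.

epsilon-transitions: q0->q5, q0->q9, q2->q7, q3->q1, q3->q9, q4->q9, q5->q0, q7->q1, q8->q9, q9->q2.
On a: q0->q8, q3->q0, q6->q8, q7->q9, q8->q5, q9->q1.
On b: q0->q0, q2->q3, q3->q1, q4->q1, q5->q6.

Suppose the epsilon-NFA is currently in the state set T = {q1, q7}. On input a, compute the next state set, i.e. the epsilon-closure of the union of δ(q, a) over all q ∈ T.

{q1, q2, q7, q9}

q7 on a → {q9}.
No a-transition from q1.
Union after reading a: {q9}.
Now take the epsilon-closure:
From q9 via epsilon: add q2.
From q2 via epsilon: add q7.
From q7 via epsilon: add q1.
No new states can be added; the closed set is {q1, q2, q7, q9}.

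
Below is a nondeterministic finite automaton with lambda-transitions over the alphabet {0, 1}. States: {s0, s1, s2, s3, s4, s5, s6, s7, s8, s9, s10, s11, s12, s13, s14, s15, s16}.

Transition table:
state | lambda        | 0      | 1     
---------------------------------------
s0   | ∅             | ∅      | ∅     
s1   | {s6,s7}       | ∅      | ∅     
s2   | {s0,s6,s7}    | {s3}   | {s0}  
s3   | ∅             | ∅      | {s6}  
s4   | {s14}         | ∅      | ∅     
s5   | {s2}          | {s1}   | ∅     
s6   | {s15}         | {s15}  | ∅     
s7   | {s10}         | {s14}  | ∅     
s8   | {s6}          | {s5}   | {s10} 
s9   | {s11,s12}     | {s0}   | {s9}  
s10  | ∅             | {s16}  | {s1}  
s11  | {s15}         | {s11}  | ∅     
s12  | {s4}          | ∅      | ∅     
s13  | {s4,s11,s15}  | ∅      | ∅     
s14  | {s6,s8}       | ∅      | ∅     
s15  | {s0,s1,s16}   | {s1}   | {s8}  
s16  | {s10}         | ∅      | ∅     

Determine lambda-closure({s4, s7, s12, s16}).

{s0, s1, s4, s6, s7, s8, s10, s12, s14, s15, s16}

Start with {s4, s7, s12, s16}.
From s4 via lambda: add s14.
From s7 via lambda: add s10.
From s14 via lambda: add s6, s8.
From s6 via lambda: add s15.
From s15 via lambda: add s0, s1.
No new states can be added; the closed set is {s0, s1, s4, s6, s7, s8, s10, s12, s14, s15, s16}.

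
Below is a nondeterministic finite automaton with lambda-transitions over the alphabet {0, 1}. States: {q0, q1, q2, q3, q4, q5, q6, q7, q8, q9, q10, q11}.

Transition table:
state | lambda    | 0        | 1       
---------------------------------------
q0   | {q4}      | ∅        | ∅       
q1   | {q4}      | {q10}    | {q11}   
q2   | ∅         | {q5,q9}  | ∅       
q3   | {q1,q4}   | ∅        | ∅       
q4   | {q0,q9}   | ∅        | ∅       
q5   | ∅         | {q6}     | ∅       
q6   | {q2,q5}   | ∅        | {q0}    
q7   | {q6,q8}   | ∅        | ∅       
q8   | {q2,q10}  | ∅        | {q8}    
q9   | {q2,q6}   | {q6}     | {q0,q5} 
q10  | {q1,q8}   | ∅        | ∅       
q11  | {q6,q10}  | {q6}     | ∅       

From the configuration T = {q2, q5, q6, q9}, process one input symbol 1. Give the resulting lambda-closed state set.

q6 on 1 → {q0}.
q9 on 1 → {q0, q5}.
No 1-transition from q2, q5.
Union after reading 1: {q0, q5}.
Now take the lambda-closure:
From q0 via lambda: add q4.
From q4 via lambda: add q9.
From q9 via lambda: add q2, q6.
No new states can be added; the closed set is {q0, q2, q4, q5, q6, q9}.

{q0, q2, q4, q5, q6, q9}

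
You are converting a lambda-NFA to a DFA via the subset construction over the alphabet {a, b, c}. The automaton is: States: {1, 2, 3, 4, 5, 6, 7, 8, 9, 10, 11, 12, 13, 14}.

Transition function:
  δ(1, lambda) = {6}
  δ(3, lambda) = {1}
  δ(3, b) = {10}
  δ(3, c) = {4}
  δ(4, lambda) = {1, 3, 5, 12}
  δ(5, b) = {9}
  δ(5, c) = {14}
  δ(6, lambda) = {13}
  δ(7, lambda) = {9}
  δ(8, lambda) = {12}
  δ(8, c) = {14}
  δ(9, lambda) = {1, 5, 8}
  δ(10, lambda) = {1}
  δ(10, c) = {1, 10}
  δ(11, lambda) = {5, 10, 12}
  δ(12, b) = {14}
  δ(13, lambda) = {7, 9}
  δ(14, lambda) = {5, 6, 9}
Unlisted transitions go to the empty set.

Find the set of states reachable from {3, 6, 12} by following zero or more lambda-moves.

{1, 3, 5, 6, 7, 8, 9, 12, 13}

Start with {3, 6, 12}.
From 3 via lambda: add 1.
From 6 via lambda: add 13.
From 13 via lambda: add 7, 9.
From 9 via lambda: add 5, 8.
No new states can be added; the closed set is {1, 3, 5, 6, 7, 8, 9, 12, 13}.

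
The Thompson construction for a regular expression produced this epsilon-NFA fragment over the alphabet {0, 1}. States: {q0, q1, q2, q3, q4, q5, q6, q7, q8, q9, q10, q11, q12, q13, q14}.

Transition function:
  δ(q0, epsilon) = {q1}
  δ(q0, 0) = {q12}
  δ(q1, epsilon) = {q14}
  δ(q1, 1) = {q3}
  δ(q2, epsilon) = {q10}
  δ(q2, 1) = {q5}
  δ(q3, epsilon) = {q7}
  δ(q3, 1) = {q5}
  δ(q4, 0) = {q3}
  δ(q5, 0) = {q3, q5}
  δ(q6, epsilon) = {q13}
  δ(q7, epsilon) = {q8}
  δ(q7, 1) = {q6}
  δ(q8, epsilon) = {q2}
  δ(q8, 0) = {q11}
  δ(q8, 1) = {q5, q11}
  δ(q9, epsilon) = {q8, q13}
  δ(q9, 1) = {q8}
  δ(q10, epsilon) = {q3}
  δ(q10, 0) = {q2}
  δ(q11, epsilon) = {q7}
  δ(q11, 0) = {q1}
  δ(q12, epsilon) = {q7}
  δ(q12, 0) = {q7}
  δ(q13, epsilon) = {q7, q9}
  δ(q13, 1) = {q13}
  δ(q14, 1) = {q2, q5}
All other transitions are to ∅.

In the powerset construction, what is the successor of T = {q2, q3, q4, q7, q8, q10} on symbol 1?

q2 on 1 → {q5}.
q3 on 1 → {q5}.
q7 on 1 → {q6}.
q8 on 1 → {q5, q11}.
No 1-transition from q4, q10.
Union after reading 1: {q5, q6, q11}.
Now take the epsilon-closure:
From q6 via epsilon: add q13.
From q11 via epsilon: add q7.
From q7 via epsilon: add q8.
From q13 via epsilon: add q9.
From q8 via epsilon: add q2.
From q2 via epsilon: add q10.
From q10 via epsilon: add q3.
No new states can be added; the closed set is {q2, q3, q5, q6, q7, q8, q9, q10, q11, q13}.

{q2, q3, q5, q6, q7, q8, q9, q10, q11, q13}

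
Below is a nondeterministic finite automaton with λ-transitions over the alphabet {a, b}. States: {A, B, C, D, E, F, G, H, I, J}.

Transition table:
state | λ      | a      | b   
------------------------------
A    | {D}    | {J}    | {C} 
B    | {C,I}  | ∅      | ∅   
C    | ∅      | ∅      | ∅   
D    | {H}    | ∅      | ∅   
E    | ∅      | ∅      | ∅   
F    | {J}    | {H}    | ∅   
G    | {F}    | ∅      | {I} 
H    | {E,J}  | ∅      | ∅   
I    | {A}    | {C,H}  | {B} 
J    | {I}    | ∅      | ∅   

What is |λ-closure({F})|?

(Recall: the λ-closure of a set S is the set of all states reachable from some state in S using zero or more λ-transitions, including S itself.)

7

Start with {F}.
From F via λ: add J.
From J via λ: add I.
From I via λ: add A.
From A via λ: add D.
From D via λ: add H.
From H via λ: add E.
λ-closure = {A, D, E, F, H, I, J}, which has 7 states.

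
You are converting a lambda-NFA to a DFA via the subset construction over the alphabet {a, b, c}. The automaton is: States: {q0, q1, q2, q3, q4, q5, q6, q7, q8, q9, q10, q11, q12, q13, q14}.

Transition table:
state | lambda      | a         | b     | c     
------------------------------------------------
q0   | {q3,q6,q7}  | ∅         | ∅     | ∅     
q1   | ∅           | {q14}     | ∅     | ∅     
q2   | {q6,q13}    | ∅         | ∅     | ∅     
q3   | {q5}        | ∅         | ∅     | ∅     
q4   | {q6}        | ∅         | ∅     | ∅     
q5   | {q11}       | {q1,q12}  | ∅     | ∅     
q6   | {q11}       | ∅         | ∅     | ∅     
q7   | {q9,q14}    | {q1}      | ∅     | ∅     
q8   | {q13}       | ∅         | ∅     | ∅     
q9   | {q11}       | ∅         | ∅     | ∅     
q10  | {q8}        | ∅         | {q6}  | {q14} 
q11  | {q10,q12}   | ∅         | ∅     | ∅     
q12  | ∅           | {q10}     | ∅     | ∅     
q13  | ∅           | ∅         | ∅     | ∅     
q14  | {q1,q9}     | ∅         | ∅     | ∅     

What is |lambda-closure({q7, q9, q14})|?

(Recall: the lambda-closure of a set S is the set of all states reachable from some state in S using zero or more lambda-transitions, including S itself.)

Start with {q7, q9, q14}.
From q9 via lambda: add q11.
From q14 via lambda: add q1.
From q11 via lambda: add q10, q12.
From q10 via lambda: add q8.
From q8 via lambda: add q13.
lambda-closure = {q1, q7, q8, q9, q10, q11, q12, q13, q14}, which has 9 states.

9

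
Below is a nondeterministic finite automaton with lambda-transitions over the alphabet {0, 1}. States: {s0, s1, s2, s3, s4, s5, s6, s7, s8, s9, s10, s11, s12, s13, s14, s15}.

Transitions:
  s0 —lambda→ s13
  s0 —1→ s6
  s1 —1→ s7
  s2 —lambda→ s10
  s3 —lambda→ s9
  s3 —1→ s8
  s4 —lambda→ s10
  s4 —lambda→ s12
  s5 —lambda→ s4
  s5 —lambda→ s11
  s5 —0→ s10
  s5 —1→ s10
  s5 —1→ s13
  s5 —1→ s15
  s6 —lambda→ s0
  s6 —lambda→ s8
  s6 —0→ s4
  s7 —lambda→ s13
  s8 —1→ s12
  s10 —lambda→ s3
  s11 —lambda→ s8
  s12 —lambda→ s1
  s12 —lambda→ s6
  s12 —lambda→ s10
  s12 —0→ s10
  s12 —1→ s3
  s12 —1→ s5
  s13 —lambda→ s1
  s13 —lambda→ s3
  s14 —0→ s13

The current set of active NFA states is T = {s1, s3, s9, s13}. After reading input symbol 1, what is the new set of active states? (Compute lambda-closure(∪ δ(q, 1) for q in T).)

s1 on 1 → {s7}.
s3 on 1 → {s8}.
No 1-transition from s9, s13.
Union after reading 1: {s7, s8}.
Now take the lambda-closure:
From s7 via lambda: add s13.
From s13 via lambda: add s1, s3.
From s3 via lambda: add s9.
No new states can be added; the closed set is {s1, s3, s7, s8, s9, s13}.

{s1, s3, s7, s8, s9, s13}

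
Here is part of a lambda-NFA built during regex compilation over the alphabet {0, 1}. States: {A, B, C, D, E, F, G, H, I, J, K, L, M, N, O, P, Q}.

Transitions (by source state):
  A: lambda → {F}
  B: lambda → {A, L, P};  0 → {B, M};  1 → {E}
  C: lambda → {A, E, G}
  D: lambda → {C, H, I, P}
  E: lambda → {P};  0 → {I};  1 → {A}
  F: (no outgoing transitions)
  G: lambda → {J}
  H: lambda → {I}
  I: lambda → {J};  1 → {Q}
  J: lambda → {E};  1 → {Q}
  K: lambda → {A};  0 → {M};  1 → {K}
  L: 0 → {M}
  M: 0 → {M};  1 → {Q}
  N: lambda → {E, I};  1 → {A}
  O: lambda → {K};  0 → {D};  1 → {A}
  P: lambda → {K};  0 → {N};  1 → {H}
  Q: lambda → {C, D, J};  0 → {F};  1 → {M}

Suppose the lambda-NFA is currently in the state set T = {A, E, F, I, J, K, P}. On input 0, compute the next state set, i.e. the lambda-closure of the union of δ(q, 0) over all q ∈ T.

{A, E, F, I, J, K, M, N, P}

E on 0 → {I}.
K on 0 → {M}.
P on 0 → {N}.
No 0-transition from A, F, I, J.
Union after reading 0: {I, M, N}.
Now take the lambda-closure:
From I via lambda: add J.
From N via lambda: add E.
From E via lambda: add P.
From P via lambda: add K.
From K via lambda: add A.
From A via lambda: add F.
No new states can be added; the closed set is {A, E, F, I, J, K, M, N, P}.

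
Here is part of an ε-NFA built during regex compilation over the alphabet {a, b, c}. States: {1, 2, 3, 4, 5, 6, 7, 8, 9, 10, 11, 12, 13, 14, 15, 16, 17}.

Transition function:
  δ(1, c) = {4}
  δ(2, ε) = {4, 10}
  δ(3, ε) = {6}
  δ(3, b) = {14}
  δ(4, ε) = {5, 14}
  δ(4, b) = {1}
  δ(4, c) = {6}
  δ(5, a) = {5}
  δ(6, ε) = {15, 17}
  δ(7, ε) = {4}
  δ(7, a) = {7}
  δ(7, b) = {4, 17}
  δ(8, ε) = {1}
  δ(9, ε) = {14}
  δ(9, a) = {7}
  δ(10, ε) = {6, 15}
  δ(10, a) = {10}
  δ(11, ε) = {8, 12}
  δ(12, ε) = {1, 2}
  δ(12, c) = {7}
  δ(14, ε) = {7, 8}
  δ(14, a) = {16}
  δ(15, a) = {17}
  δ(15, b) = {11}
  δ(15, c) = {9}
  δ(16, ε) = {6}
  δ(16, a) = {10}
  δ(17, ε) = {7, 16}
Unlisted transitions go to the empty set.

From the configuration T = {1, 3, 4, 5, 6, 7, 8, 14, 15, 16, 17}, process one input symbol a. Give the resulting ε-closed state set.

5 on a → {5}.
7 on a → {7}.
14 on a → {16}.
15 on a → {17}.
16 on a → {10}.
No a-transition from 1, 3, 4, 6, 8, 17.
Union after reading a: {5, 7, 10, 16, 17}.
Now take the ε-closure:
From 7 via ε: add 4.
From 10 via ε: add 6, 15.
From 4 via ε: add 14.
From 14 via ε: add 8.
From 8 via ε: add 1.
No new states can be added; the closed set is {1, 4, 5, 6, 7, 8, 10, 14, 15, 16, 17}.

{1, 4, 5, 6, 7, 8, 10, 14, 15, 16, 17}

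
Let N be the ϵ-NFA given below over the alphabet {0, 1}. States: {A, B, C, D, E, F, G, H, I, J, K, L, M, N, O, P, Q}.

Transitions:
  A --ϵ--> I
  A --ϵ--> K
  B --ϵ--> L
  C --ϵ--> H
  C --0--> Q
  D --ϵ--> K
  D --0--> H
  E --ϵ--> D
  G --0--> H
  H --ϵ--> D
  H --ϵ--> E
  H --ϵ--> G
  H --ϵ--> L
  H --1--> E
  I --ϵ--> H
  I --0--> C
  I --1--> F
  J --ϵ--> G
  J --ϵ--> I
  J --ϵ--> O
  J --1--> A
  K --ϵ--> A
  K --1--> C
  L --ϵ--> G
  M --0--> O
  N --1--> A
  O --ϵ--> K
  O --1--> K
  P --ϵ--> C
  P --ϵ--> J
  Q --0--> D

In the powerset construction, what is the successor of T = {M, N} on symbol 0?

M on 0 → {O}.
No 0-transition from N.
Union after reading 0: {O}.
Now take the ϵ-closure:
From O via ϵ: add K.
From K via ϵ: add A.
From A via ϵ: add I.
From I via ϵ: add H.
From H via ϵ: add D, E, G, L.
No new states can be added; the closed set is {A, D, E, G, H, I, K, L, O}.

{A, D, E, G, H, I, K, L, O}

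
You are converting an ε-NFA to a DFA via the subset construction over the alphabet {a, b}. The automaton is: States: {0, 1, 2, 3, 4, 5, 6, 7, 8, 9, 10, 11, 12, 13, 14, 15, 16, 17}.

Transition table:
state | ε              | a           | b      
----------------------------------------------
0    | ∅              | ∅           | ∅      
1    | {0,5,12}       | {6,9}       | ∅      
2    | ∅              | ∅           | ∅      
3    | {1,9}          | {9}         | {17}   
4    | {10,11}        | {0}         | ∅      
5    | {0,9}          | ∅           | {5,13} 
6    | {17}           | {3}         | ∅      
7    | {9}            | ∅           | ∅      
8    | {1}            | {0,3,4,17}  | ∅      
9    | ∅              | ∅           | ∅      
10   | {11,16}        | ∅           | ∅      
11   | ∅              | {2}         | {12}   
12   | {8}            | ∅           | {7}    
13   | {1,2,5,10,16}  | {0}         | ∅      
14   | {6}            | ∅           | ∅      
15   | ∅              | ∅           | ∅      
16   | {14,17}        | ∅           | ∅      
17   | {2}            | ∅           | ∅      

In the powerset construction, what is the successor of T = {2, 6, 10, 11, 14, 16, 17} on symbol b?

11 on b → {12}.
No b-transition from 2, 6, 10, 14, 16, 17.
Union after reading b: {12}.
Now take the ε-closure:
From 12 via ε: add 8.
From 8 via ε: add 1.
From 1 via ε: add 0, 5.
From 5 via ε: add 9.
No new states can be added; the closed set is {0, 1, 5, 8, 9, 12}.

{0, 1, 5, 8, 9, 12}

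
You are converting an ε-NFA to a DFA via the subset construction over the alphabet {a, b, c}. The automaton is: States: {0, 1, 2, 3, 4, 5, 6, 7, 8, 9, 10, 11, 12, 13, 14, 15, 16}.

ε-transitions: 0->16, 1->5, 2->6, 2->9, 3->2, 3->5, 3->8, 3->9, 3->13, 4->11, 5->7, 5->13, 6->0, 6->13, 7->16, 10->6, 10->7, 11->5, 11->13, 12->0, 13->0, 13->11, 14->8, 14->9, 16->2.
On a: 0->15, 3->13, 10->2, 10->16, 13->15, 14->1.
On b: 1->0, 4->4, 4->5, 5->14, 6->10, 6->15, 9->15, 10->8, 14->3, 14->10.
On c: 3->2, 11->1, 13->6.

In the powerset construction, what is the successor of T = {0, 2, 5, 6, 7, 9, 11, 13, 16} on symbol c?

{0, 1, 2, 5, 6, 7, 9, 11, 13, 16}

11 on c → {1}.
13 on c → {6}.
No c-transition from 0, 2, 5, 6, 7, 9, 16.
Union after reading c: {1, 6}.
Now take the ε-closure:
From 1 via ε: add 5.
From 6 via ε: add 0, 13.
From 0 via ε: add 16.
From 5 via ε: add 7.
From 13 via ε: add 11.
From 16 via ε: add 2.
From 2 via ε: add 9.
No new states can be added; the closed set is {0, 1, 2, 5, 6, 7, 9, 11, 13, 16}.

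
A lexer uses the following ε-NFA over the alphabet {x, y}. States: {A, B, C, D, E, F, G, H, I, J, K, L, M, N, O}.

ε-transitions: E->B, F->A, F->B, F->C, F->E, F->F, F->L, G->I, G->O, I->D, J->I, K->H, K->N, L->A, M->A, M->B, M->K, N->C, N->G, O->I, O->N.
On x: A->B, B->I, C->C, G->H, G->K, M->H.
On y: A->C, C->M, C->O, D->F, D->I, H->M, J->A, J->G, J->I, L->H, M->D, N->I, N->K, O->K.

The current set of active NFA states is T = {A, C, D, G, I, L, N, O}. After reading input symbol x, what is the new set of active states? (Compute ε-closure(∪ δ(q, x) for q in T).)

A on x → {B}.
C on x → {C}.
G on x → {H, K}.
No x-transition from D, I, L, N, O.
Union after reading x: {B, C, H, K}.
Now take the ε-closure:
From K via ε: add N.
From N via ε: add G.
From G via ε: add I, O.
From I via ε: add D.
No new states can be added; the closed set is {B, C, D, G, H, I, K, N, O}.

{B, C, D, G, H, I, K, N, O}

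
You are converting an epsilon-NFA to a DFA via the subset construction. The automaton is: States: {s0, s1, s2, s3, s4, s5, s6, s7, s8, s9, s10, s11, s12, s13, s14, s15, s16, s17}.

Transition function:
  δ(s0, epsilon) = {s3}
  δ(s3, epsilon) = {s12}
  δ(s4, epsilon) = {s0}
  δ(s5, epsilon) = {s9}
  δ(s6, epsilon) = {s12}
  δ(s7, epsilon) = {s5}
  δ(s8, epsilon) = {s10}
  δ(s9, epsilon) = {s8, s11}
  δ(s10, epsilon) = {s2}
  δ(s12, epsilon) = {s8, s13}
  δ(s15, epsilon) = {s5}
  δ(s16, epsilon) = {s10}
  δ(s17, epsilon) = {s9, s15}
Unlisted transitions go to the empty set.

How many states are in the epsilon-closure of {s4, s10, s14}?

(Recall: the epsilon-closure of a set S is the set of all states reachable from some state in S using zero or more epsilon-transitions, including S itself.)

Start with {s4, s10, s14}.
From s4 via epsilon: add s0.
From s10 via epsilon: add s2.
From s0 via epsilon: add s3.
From s3 via epsilon: add s12.
From s12 via epsilon: add s8, s13.
epsilon-closure = {s0, s2, s3, s4, s8, s10, s12, s13, s14}, which has 9 states.

9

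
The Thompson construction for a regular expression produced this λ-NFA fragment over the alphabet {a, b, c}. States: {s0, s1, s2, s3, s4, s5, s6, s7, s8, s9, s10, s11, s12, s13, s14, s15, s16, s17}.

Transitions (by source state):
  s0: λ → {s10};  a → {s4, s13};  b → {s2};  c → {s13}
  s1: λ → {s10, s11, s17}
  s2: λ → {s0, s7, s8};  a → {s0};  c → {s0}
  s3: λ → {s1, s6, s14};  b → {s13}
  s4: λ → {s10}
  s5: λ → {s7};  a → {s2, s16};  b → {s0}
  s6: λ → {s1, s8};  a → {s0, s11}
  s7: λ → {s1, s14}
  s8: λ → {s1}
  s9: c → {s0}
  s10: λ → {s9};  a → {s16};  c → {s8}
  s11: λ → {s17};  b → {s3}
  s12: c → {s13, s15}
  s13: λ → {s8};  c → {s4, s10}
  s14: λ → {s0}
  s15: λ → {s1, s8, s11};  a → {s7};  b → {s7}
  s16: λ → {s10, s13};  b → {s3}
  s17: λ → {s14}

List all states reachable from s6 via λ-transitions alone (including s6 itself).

{s0, s1, s6, s8, s9, s10, s11, s14, s17}

Start with {s6}.
From s6 via λ: add s1, s8.
From s1 via λ: add s10, s11, s17.
From s10 via λ: add s9.
From s17 via λ: add s14.
From s14 via λ: add s0.
No new states can be added; the closed set is {s0, s1, s6, s8, s9, s10, s11, s14, s17}.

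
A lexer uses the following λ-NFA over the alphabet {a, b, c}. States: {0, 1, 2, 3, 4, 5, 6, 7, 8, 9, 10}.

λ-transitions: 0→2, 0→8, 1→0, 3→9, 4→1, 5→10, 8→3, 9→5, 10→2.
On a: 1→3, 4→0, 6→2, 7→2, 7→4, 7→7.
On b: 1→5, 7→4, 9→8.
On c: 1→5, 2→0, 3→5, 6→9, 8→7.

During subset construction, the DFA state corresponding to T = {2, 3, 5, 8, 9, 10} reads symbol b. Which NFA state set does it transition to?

9 on b → {8}.
No b-transition from 2, 3, 5, 8, 10.
Union after reading b: {8}.
Now take the λ-closure:
From 8 via λ: add 3.
From 3 via λ: add 9.
From 9 via λ: add 5.
From 5 via λ: add 10.
From 10 via λ: add 2.
No new states can be added; the closed set is {2, 3, 5, 8, 9, 10}.

{2, 3, 5, 8, 9, 10}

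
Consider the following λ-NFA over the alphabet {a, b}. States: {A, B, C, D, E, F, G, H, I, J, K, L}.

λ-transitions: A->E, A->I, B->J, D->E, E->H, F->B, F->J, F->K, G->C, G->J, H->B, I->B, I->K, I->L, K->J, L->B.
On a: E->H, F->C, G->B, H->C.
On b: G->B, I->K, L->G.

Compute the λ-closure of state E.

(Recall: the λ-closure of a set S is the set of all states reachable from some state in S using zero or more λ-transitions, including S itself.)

{B, E, H, J}

Start with {E}.
From E via λ: add H.
From H via λ: add B.
From B via λ: add J.
No new states can be added; the closed set is {B, E, H, J}.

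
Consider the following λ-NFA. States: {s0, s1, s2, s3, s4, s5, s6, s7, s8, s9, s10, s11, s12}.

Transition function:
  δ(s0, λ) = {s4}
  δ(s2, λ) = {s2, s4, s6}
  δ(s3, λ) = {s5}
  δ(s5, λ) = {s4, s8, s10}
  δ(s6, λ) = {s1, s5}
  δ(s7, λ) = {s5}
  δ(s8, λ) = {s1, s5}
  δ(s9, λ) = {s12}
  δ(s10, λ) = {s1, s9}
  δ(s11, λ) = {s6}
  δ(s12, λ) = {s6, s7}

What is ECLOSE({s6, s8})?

{s1, s4, s5, s6, s7, s8, s9, s10, s12}

Start with {s6, s8}.
From s6 via λ: add s1, s5.
From s5 via λ: add s4, s10.
From s10 via λ: add s9.
From s9 via λ: add s12.
From s12 via λ: add s7.
No new states can be added; the closed set is {s1, s4, s5, s6, s7, s8, s9, s10, s12}.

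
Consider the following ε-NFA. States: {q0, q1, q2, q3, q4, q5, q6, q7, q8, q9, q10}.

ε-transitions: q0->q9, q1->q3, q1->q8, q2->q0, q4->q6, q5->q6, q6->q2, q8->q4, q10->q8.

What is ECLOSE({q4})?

{q0, q2, q4, q6, q9}

Start with {q4}.
From q4 via ε: add q6.
From q6 via ε: add q2.
From q2 via ε: add q0.
From q0 via ε: add q9.
No new states can be added; the closed set is {q0, q2, q4, q6, q9}.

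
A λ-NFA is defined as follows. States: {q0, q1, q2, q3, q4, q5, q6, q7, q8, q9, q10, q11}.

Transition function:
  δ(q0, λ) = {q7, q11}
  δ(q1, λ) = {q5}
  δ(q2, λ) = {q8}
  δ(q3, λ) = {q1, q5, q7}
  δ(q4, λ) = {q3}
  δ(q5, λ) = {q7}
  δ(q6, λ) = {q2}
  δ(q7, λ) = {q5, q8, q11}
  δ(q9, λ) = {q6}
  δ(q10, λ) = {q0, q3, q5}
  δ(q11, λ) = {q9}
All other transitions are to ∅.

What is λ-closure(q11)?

{q2, q6, q8, q9, q11}

Start with {q11}.
From q11 via λ: add q9.
From q9 via λ: add q6.
From q6 via λ: add q2.
From q2 via λ: add q8.
No new states can be added; the closed set is {q2, q6, q8, q9, q11}.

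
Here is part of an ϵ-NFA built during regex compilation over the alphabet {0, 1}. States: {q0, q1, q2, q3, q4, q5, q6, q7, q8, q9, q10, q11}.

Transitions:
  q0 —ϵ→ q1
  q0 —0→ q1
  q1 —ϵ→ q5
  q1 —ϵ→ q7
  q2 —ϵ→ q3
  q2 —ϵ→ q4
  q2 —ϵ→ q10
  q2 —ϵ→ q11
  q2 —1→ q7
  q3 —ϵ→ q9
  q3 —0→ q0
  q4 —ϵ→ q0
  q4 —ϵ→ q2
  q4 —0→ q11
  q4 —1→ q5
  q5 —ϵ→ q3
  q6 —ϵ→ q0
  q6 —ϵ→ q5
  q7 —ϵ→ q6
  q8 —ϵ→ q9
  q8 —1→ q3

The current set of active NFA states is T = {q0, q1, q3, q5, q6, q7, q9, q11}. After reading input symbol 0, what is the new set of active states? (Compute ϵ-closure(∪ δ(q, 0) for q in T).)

{q0, q1, q3, q5, q6, q7, q9}

q0 on 0 → {q1}.
q3 on 0 → {q0}.
No 0-transition from q1, q5, q6, q7, q9, q11.
Union after reading 0: {q0, q1}.
Now take the ϵ-closure:
From q1 via ϵ: add q5, q7.
From q5 via ϵ: add q3.
From q7 via ϵ: add q6.
From q3 via ϵ: add q9.
No new states can be added; the closed set is {q0, q1, q3, q5, q6, q7, q9}.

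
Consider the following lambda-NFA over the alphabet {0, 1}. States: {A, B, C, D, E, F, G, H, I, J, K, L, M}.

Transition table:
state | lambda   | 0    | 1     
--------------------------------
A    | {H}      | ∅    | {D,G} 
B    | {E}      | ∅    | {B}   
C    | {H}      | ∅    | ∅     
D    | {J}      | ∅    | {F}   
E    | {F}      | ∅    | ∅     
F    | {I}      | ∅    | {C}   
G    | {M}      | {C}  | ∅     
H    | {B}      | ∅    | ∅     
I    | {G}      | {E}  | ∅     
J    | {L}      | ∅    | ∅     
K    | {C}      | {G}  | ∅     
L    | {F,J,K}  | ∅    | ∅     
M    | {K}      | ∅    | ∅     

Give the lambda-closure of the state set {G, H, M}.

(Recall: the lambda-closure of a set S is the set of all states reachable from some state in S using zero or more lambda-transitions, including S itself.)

{B, C, E, F, G, H, I, K, M}

Start with {G, H, M}.
From H via lambda: add B.
From M via lambda: add K.
From B via lambda: add E.
From K via lambda: add C.
From E via lambda: add F.
From F via lambda: add I.
No new states can be added; the closed set is {B, C, E, F, G, H, I, K, M}.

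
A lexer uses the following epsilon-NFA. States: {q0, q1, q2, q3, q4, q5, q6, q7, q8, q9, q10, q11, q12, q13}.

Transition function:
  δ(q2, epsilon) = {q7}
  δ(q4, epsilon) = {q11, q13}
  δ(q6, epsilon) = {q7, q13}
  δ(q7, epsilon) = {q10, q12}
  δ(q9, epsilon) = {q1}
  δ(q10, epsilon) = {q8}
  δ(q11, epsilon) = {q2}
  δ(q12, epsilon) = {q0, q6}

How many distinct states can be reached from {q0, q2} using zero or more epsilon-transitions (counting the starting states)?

8

Start with {q0, q2}.
From q2 via epsilon: add q7.
From q7 via epsilon: add q10, q12.
From q10 via epsilon: add q8.
From q12 via epsilon: add q6.
From q6 via epsilon: add q13.
epsilon-closure = {q0, q2, q6, q7, q8, q10, q12, q13}, which has 8 states.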